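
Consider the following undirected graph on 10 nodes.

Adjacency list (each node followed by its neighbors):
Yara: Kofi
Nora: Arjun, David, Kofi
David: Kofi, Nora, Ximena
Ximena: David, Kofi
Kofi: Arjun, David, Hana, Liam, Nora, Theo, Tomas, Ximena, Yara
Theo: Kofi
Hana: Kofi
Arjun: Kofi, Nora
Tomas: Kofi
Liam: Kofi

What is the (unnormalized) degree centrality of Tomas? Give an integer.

Tomas is directly tied to Kofi. That is 1 neighbor, so the degree of Tomas is 1.

1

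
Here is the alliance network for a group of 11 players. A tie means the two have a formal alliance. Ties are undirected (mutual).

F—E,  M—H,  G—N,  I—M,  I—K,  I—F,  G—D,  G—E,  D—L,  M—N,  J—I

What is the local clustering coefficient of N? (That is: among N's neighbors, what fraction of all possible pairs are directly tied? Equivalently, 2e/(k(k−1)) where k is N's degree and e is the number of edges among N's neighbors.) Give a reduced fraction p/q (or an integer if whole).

N's neighbors: G and M (k = 2).
Possible neighbor pairs: C(2,2) = 1. Edges among them: none → e = 0.
Clustering(N) = 0/1.

0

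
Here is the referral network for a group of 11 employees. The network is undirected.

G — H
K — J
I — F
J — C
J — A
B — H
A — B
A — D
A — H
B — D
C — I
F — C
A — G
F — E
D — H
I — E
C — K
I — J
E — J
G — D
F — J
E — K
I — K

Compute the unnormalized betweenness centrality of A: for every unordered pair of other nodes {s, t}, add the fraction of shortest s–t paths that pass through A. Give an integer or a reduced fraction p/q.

Pairs whose geodesics pass through A — J–B: 1; J–D: 1; J–G: 1; J–H: 1; I–B: 1; I–D: 1; I–G: 1; I–H: 1; K–B: 1; K–D: 1; K–G: 1; K–H: 1; E–B: 1; E–D: 1 … (+11 more pairs).
All other pairs contribute 0.
Summing the contributions gives betweenness(A) = 73/3.

73/3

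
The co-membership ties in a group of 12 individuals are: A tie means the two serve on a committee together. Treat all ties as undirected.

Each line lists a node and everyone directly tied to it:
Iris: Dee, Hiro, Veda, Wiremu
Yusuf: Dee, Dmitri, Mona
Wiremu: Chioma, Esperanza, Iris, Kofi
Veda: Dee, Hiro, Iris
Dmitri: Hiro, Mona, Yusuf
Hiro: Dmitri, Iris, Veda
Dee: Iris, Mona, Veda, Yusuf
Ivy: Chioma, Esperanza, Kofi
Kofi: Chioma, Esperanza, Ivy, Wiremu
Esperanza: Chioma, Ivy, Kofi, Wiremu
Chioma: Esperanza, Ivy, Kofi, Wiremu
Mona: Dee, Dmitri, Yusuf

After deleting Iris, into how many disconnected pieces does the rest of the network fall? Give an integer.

2

Without Iris, the remaining ties split the others into: {Dee, Dmitri, Hiro, Mona, Veda, Yusuf}; {Chioma, Esperanza, Ivy, Kofi, Wiremu}.
That's 2 separate components.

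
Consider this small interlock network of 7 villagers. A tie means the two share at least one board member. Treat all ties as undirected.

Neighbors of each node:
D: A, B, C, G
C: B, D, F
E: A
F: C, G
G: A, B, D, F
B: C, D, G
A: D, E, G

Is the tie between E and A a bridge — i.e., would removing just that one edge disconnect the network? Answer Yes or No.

Without the E–A edge there is no alternate route between E and A, so the network disconnects. It is a bridge.

Yes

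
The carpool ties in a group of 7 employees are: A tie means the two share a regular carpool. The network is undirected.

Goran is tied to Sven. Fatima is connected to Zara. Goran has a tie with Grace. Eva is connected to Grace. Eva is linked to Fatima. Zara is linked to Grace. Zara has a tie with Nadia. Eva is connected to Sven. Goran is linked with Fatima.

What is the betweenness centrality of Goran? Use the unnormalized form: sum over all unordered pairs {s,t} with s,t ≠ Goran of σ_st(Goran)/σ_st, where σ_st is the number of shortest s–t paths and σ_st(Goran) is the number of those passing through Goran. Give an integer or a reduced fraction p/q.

7/3

Pairs whose geodesics pass through Goran — Nadia–Sven: 2/4; Grace–Sven: 1/2; Grace–Fatima: 1/3; Sven–Zara: 2/4; Sven–Fatima: 1/2.
All other pairs contribute 0.
Summing the contributions gives betweenness(Goran) = 7/3.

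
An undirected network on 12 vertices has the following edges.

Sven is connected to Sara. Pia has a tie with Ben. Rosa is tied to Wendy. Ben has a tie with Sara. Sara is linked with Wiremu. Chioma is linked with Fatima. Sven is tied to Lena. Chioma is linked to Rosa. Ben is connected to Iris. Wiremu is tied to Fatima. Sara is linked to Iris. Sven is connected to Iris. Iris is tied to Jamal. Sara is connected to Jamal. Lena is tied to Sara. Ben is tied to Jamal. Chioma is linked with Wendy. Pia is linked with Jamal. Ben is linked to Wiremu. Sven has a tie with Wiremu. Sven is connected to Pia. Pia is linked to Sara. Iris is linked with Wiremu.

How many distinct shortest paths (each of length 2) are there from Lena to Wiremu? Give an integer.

The shortest distance is 2. The length-2 paths are: Lena–Sara–Wiremu; Lena–Sven–Wiremu.
That gives 2 distinct shortest paths.

2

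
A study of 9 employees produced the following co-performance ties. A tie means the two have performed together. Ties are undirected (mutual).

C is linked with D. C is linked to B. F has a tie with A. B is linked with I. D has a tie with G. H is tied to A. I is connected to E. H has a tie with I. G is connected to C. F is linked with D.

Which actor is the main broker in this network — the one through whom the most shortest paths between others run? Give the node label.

Unnormalized betweenness of each node: A:9/2, B:15/2, C:15/2, D:11/2, E:0, F:9/2, G:0, H:5, I:21/2.
I has the largest value, 21/2, making it the main broker — the node through which the most shortest paths run.

I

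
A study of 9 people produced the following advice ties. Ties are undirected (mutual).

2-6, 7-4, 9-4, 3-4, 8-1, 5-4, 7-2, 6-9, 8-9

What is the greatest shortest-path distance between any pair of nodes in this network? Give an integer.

4

Eccentricity of each node (its greatest distance to any other): 1:4, 2:4, 3:4, 4:3, 5:4, 6:3, 7:4, 8:3, 9:2.
The maximum eccentricity is 4, realized for instance by the pair 3–1 via 3 – 4 – 9 – 8 – 1. So the diameter is 4.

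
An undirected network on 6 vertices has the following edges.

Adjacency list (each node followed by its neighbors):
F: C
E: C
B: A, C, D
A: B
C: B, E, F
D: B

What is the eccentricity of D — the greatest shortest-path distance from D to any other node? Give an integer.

3

Distances from D: A:2, B:1, C:2, E:3, F:3.
The largest is 3 (to F and E), so the eccentricity of D is 3.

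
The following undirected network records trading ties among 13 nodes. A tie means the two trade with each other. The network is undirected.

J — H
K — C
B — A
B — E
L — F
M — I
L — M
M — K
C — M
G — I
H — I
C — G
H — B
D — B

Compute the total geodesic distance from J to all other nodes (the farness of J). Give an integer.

37

Distances from J: A:3, B:2, C:4, D:3, E:3, F:5, G:3, H:1, I:2, K:4, L:4, M:3.
Sum = 3 + 2 + 4 + 3 + 3 + 5 + 3 + 1 + 2 + 4 + 4 + 3 = 37.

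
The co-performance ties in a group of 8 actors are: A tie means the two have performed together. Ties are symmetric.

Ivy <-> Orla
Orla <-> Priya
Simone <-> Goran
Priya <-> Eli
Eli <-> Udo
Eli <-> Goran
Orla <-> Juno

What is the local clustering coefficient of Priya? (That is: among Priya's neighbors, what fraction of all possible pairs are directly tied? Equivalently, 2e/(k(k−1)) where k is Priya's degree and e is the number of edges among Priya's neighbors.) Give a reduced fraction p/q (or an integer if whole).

Priya's neighbors: Eli and Orla (k = 2).
Possible neighbor pairs: C(2,2) = 1. Edges among them: none → e = 0.
Clustering(Priya) = 0/1.

0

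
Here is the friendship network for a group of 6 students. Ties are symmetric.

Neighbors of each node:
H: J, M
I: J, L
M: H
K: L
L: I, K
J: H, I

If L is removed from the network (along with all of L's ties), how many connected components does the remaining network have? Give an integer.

2

Without L, the remaining ties split the others into: {H, I, J, M}; {K}.
That's 2 separate components.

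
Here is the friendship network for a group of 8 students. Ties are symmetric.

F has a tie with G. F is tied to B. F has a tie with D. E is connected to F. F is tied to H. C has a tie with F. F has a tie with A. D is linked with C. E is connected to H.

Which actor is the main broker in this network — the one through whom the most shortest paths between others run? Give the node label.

F

Unnormalized betweenness of each node: A:0, B:0, C:0, D:0, E:0, F:19, G:0, H:0.
F has the largest value, 19, making it the main broker — the node through which the most shortest paths run.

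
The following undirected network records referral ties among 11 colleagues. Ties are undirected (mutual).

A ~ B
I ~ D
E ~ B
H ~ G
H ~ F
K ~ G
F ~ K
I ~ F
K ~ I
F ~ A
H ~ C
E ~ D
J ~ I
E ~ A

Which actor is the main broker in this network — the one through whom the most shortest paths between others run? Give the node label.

F

Unnormalized betweenness of each node: A:61/6, B:0, C:0, D:23/6, E:3, F:127/6, G:1, H:65/6, I:89/6, J:0, K:31/6.
F has the largest value, 127/6, making it the main broker — the node through which the most shortest paths run.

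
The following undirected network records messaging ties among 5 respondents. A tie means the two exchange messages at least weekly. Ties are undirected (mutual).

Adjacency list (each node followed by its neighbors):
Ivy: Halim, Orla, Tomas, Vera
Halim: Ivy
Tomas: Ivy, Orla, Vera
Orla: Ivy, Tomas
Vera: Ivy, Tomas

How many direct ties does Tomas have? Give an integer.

Tomas is directly tied to Ivy, Orla, and Vera. That is 3 neighbors, so the degree of Tomas is 3.

3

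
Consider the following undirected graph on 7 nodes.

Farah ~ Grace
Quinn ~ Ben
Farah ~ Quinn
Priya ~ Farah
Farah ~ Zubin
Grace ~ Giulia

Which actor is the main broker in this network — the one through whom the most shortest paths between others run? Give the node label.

Unnormalized betweenness of each node: Ben:0, Farah:13, Giulia:0, Grace:5, Priya:0, Quinn:5, Zubin:0.
Farah has the largest value, 13, making it the main broker — the node through which the most shortest paths run.

Farah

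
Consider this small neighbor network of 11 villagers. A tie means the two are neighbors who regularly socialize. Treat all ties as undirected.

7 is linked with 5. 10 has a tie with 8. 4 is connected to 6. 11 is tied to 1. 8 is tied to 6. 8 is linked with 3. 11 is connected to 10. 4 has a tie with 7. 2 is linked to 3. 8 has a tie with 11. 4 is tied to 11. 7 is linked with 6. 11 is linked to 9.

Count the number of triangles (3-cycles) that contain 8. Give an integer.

8's neighbors: 3, 6, 10, and 11.
Neighbor pairs that are themselves tied: 8–10–11. Each forms one triangle with 8, for 1 in total.

1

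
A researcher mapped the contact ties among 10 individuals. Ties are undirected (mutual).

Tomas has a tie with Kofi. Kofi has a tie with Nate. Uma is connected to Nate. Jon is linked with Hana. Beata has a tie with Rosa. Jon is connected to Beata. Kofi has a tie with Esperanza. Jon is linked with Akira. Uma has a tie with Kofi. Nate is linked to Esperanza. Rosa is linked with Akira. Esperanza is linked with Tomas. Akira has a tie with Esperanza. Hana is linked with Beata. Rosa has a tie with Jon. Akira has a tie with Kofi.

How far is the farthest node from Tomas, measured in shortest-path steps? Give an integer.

Distances from Tomas: Akira:2, Beata:4, Esperanza:1, Hana:4, Jon:3, Kofi:1, Nate:2, Rosa:3, Uma:2.
The largest is 4 (to Beata and Hana), so the eccentricity of Tomas is 4.

4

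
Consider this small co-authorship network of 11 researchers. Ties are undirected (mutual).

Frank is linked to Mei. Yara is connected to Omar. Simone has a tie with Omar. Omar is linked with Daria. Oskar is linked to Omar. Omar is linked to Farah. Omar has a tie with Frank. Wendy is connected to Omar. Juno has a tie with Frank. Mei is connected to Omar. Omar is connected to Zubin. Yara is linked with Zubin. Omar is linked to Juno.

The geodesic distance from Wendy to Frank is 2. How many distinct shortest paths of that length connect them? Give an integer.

The shortest distance is 2, and the only length-2 path is Wendy–Omar–Frank. So there is exactly 1 shortest path.

1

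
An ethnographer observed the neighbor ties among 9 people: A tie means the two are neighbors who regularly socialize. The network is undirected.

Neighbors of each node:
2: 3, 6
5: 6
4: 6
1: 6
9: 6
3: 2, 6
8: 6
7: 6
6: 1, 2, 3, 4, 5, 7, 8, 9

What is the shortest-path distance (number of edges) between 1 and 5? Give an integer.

2

One shortest route is 1 – 6 – 5, which uses 2 edges, and 1 and 5 are not directly tied, so nothing shorter exists. So d(1,5) = 2.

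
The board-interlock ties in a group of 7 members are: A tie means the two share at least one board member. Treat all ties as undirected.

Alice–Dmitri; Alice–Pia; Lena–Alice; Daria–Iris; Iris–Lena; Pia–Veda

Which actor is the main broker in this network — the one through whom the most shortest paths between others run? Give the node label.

Unnormalized betweenness of each node: Alice:11, Daria:0, Dmitri:0, Iris:5, Lena:8, Pia:5, Veda:0.
Alice has the largest value, 11, making it the main broker — the node through which the most shortest paths run.

Alice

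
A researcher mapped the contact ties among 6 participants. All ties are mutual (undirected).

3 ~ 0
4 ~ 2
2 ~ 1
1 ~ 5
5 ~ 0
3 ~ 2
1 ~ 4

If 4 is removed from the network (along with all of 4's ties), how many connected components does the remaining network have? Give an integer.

1

4's neighbors (1 and 2) remain reachable from one another through other ties, so the rest of the network stays in one piece.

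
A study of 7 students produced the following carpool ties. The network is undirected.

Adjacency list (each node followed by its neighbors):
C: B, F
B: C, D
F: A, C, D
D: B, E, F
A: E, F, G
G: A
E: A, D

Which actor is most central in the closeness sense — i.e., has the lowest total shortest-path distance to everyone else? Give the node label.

Farness (sum of distances to all others) for each node — A:10, B:13, C:12, D:10, E:11, F:9, G:15.
The smallest farness is 9, for F, so F has the highest closeness.

F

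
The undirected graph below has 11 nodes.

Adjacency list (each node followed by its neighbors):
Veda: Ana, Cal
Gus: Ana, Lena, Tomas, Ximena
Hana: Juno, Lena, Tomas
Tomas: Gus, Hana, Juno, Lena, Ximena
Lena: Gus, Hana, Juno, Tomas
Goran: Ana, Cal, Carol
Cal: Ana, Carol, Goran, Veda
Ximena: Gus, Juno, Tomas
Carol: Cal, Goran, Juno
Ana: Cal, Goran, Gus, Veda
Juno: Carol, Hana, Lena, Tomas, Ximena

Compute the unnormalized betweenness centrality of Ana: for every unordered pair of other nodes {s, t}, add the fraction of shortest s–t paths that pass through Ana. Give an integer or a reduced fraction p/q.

317/30

Pairs whose geodesics pass through Ana — Carol–Gus: 2/5; Veda–Goran: 1/2; Veda–Ximena: 1; Veda–Lena: 1; Veda–Hana: 2/3; Veda–Gus: 1; Veda–Tomas: 1; Goran–Ximena: 1/2; Goran–Lena: 1/2; Goran–Gus: 1; Goran–Tomas: 1/2; Cal–Ximena: 1/2; Cal–Lena: 1/2; Cal–Gus: 1 … (+1 more pairs).
All other pairs contribute 0.
Summing the contributions gives betweenness(Ana) = 317/30.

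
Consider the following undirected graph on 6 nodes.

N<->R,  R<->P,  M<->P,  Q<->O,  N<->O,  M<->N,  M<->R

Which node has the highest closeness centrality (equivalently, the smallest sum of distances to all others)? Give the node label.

Farness (sum of distances to all others) for each node — M:8, N:7, O:9, P:11, Q:13, R:8.
The smallest farness is 7, for N, so N has the highest closeness.

N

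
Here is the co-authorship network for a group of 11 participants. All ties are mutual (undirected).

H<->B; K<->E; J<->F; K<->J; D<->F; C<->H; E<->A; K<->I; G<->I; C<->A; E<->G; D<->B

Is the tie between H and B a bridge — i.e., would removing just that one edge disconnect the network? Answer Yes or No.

Even without that edge, H still reaches B via H – C – A – E – K – J – F – D – B, so the network stays connected. Not a bridge.

No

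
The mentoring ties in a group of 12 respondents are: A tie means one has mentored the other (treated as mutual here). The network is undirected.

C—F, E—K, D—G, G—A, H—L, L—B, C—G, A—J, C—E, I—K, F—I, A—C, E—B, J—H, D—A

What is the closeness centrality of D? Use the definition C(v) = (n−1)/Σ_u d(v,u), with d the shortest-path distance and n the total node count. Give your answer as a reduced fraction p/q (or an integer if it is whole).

11/31

Distances from D: A:1, B:4, C:2, E:3, F:3, G:1, H:3, I:4, J:2, K:4, L:4. Sum = 31.
n = 12, so closeness = 11/31.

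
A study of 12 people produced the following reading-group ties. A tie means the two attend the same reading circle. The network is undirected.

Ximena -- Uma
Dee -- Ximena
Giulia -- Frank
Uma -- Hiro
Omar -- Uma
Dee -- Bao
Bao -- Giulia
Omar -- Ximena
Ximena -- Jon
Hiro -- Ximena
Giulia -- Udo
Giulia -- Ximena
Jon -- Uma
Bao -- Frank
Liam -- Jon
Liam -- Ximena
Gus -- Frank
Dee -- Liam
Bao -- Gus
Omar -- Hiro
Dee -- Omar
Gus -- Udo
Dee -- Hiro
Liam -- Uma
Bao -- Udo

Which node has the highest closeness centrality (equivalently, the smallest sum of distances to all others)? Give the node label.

Ximena

Farness (sum of distances to all others) for each node — Bao:19, Dee:17, Frank:24, Giulia:18, Gus:27, Hiro:21, Jon:24, Liam:21, Omar:21, Udo:24, Uma:22, Ximena:16.
The smallest farness is 16, for Ximena, so Ximena has the highest closeness.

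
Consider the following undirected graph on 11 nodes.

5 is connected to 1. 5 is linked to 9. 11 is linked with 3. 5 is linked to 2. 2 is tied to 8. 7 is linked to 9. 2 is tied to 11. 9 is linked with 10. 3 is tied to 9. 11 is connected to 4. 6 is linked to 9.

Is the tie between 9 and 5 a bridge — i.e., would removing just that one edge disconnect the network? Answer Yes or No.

No

Even without that edge, 9 still reaches 5 via 9 – 3 – 11 – 2 – 5, so the network stays connected. Not a bridge.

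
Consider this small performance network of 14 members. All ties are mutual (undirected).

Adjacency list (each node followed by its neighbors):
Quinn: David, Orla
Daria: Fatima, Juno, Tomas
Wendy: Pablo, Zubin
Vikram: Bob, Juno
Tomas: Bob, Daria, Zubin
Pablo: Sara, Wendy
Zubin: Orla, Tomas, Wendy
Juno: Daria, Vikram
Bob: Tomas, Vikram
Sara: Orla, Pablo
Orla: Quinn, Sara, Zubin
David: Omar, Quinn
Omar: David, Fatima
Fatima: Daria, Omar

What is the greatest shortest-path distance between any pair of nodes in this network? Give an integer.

5

Eccentricity of each node (its greatest distance to any other): Bob:5, Daria:4, David:5, Fatima:5, Juno:5, Omar:5, Orla:4, Pablo:5, Quinn:5, Sara:5, Tomas:4, Vikram:5, Wendy:5, Zubin:4.
The maximum eccentricity is 5, realized for instance by the pair Bob–David via Bob – Tomas – Daria – Fatima – Omar – David. So the diameter is 5.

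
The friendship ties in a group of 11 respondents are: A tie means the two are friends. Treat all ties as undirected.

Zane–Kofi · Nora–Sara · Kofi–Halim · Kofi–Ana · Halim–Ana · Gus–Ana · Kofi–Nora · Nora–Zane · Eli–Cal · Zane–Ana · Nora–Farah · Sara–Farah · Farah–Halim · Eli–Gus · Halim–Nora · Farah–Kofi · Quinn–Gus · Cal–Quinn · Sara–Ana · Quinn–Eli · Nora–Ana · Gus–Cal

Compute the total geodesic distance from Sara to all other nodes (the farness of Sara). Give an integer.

20

Distances from Sara: Ana:1, Cal:3, Eli:3, Farah:1, Gus:2, Halim:2, Kofi:2, Nora:1, Quinn:3, Zane:2.
Sum = 1 + 3 + 3 + 1 + 2 + 2 + 2 + 1 + 3 + 2 = 20.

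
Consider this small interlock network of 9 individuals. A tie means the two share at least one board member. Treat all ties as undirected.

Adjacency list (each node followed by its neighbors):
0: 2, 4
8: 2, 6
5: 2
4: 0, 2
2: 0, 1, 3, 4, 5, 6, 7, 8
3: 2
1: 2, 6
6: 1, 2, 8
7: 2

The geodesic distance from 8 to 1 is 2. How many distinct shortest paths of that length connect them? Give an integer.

2

The shortest distance is 2. The length-2 paths are: 8–2–1; 8–6–1.
That gives 2 distinct shortest paths.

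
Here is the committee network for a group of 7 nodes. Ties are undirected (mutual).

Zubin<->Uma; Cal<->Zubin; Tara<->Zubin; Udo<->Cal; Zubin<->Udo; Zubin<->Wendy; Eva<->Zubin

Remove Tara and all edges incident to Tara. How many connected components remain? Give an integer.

1

Tara's neighbors (Zubin) remain reachable from one another through other ties, so the rest of the network stays in one piece.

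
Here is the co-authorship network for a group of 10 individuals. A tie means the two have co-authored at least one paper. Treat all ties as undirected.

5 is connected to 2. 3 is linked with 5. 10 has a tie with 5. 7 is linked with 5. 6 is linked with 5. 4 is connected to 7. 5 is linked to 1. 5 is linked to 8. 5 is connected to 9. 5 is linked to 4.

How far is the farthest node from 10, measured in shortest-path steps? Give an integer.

2

Distances from 10: 1:2, 2:2, 3:2, 4:2, 5:1, 6:2, 7:2, 8:2, 9:2.
The largest is 2 (to 2, 1, 3, 4, 7, 8, 6, and 9), so the eccentricity of 10 is 2.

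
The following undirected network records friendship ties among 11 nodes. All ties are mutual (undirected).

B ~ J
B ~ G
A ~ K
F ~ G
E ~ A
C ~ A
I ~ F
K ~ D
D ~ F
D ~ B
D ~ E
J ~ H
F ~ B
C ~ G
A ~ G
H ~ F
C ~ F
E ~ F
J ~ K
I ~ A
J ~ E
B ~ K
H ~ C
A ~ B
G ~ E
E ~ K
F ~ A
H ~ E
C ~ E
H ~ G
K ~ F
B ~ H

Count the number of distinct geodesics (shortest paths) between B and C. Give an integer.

The shortest distance is 2. The length-2 paths are: B–G–C; B–F–C; B–A–C; B–H–C.
That gives 4 distinct shortest paths.

4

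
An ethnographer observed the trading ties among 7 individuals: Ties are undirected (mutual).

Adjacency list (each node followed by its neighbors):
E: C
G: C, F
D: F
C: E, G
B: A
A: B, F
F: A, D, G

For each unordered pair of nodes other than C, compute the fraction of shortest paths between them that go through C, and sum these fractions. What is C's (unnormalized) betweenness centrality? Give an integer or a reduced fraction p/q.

Pairs whose geodesics pass through C — F–E: 1; G–E: 1; E–A: 1; E–D: 1; E–B: 1.
All other pairs contribute 0.
Summing the contributions gives betweenness(C) = 5.

5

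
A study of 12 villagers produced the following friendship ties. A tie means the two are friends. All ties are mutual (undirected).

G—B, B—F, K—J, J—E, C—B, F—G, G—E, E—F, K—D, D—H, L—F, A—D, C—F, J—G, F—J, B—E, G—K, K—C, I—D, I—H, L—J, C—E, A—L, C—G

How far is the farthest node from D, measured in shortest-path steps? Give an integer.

Distances from D: A:1, B:3, C:2, E:3, F:3, G:2, H:1, I:1, J:2, K:1, L:2.
The largest is 3 (to F, B, and E), so the eccentricity of D is 3.

3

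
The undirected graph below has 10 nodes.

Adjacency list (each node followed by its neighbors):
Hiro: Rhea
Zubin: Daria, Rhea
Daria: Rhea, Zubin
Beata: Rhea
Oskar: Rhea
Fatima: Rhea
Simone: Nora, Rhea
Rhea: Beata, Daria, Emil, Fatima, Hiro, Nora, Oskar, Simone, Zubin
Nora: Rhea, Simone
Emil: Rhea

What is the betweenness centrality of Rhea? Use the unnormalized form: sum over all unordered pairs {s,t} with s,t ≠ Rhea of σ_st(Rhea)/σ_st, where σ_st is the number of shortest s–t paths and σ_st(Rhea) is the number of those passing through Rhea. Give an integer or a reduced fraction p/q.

34

Pairs whose geodesics pass through Rhea — Oskar–Nora: 1; Oskar–Hiro: 1; Oskar–Emil: 1; Oskar–Zubin: 1; Oskar–Simone: 1; Oskar–Beata: 1; Oskar–Daria: 1; Oskar–Fatima: 1; Nora–Hiro: 1; Nora–Emil: 1; Nora–Zubin: 1; Nora–Beata: 1; Nora–Daria: 1; Nora–Fatima: 1 … (+20 more pairs).
All other pairs contribute 0.
Summing the contributions gives betweenness(Rhea) = 34.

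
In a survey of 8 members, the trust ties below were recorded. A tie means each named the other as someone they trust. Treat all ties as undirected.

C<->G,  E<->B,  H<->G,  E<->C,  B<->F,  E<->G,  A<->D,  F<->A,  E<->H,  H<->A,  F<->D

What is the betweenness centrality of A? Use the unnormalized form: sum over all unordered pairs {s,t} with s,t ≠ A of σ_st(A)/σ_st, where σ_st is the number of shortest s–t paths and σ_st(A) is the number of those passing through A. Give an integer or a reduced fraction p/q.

Pairs whose geodesics pass through A — G–F: 1/2; G–D: 1; H–F: 1; H–D: 1; C–D: 2/3; E–D: 1/2.
All other pairs contribute 0.
Summing the contributions gives betweenness(A) = 14/3.

14/3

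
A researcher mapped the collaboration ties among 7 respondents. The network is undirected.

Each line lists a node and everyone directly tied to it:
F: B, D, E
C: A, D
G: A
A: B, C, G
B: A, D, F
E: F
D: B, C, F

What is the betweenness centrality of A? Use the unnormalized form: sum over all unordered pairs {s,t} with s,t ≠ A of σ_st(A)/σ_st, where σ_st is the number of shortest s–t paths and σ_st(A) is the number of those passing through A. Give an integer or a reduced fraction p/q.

Pairs whose geodesics pass through A — C–B: 1/2; C–G: 1; D–G: 2/2; B–G: 1; F–G: 1; G–E: 1.
All other pairs contribute 0.
Summing the contributions gives betweenness(A) = 11/2.

11/2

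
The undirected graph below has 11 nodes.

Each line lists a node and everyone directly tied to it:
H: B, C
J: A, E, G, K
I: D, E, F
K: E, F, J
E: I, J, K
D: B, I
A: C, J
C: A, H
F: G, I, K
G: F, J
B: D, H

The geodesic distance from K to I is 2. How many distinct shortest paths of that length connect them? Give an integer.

2

The shortest distance is 2. The length-2 paths are: K–F–I; K–E–I.
That gives 2 distinct shortest paths.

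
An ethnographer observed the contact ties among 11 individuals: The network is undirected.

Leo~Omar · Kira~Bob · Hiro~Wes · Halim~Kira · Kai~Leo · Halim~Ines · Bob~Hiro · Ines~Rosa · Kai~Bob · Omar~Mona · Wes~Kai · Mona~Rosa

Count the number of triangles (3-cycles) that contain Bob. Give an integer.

Bob's neighbors are Hiro, Kai, and Kira, but none of them are tied to each other, so no triangle contains Bob.

0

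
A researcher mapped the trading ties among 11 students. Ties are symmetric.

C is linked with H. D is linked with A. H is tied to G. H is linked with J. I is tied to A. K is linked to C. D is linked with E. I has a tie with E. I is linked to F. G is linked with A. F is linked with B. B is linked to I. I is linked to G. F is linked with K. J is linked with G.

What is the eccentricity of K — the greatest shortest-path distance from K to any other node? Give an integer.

Distances from K: A:3, B:2, C:1, D:4, E:3, F:1, G:3, H:2, I:2, J:3.
The largest is 4 (to D), so the eccentricity of K is 4.

4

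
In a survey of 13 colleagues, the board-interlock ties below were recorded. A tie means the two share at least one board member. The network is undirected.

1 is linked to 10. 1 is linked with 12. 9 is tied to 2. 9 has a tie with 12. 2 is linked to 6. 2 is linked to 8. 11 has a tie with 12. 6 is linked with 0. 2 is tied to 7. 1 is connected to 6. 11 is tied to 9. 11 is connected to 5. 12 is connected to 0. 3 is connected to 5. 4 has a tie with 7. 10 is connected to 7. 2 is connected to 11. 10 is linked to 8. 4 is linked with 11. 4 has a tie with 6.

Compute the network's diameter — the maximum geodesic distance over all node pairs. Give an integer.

Eccentricity of each node (its greatest distance to any other): 0:4, 1:4, 2:3, 3:5, 4:3, 5:4, 6:4, 7:4, 8:4, 9:3, 10:5, 11:3, 12:3.
The maximum eccentricity is 5, realized for instance by the pair 3–10 via 3 – 5 – 11 – 2 – 8 – 10. So the diameter is 5.

5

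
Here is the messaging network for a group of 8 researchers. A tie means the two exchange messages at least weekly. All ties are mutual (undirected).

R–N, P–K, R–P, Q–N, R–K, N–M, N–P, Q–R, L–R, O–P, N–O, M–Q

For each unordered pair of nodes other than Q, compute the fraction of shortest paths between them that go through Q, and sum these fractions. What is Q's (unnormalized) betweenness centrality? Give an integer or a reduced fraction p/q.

4/3

Pairs whose geodesics pass through Q — L–M: 1/2; M–R: 1/2; M–K: 1/3.
All other pairs contribute 0.
Summing the contributions gives betweenness(Q) = 4/3.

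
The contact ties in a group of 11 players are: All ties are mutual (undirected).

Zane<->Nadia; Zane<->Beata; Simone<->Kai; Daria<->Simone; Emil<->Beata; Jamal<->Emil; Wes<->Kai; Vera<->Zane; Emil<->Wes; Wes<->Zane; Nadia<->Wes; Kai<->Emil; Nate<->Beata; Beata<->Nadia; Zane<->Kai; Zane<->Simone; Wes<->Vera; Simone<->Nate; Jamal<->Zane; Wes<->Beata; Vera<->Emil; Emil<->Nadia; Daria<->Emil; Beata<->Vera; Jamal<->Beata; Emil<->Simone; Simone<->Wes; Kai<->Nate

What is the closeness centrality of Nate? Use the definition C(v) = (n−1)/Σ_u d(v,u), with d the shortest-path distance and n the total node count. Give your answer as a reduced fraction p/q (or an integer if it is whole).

10/17

Distances from Nate: Beata:1, Daria:2, Emil:2, Jamal:2, Kai:1, Nadia:2, Simone:1, Vera:2, Wes:2, Zane:2. Sum = 17.
n = 11, so closeness = 10/17.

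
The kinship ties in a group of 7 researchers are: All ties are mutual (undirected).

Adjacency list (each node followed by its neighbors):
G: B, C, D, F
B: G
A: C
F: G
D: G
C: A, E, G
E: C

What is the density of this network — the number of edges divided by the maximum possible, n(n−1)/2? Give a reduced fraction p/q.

There are 6 edges and 7 nodes, so the maximum possible is C(7,2) = 21.
Density = 6/21 = 2/7.

2/7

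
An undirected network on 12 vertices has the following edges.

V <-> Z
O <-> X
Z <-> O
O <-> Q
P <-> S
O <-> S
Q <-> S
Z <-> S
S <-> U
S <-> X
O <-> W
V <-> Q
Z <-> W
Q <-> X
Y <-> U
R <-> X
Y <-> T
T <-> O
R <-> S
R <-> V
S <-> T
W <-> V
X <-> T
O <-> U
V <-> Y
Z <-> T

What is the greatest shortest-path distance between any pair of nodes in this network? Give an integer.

3

Eccentricity of each node (its greatest distance to any other): O:2, P:3, Q:2, R:2, S:2, T:2, U:2, V:3, W:3, X:2, Y:3, Z:2.
The maximum eccentricity is 3, realized for instance by the pair W–P via W – Z – S – P. So the diameter is 3.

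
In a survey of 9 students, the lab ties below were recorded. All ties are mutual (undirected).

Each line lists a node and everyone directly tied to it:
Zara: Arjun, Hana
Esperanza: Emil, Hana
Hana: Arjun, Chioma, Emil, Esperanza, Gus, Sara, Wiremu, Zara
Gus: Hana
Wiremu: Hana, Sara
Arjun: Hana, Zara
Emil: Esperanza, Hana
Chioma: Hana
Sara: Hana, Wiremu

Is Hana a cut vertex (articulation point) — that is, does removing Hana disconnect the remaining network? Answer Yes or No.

Yes

Removing Hana leaves {Emil and Esperanza} with no path to {Arjun and Zara}, so the network splits into 5 components. Hana is a cut vertex.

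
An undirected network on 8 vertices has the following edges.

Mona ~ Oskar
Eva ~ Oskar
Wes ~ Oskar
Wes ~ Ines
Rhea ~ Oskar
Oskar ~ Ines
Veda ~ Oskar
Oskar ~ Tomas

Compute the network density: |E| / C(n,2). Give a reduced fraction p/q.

There are 8 edges and 8 nodes, so the maximum possible is C(8,2) = 28.
Density = 8/28 = 2/7.

2/7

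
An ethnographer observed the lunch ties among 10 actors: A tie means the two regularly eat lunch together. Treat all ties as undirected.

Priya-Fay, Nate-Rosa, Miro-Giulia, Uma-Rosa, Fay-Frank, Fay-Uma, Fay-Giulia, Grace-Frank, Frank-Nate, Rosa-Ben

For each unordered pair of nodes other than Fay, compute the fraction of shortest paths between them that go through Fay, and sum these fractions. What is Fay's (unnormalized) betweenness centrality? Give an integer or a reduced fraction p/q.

22

Pairs whose geodesics pass through Fay — Priya–Nate: 1; Priya–Miro: 1; Priya–Grace: 1; Priya–Giulia: 1; Priya–Rosa: 1; Priya–Ben: 1; Priya–Uma: 1; Priya–Frank: 1; Nate–Miro: 1; Nate–Giulia: 1; Miro–Grace: 1; Miro–Rosa: 1; Miro–Ben: 1; Miro–Uma: 1 … (+8 more pairs).
All other pairs contribute 0.
Summing the contributions gives betweenness(Fay) = 22.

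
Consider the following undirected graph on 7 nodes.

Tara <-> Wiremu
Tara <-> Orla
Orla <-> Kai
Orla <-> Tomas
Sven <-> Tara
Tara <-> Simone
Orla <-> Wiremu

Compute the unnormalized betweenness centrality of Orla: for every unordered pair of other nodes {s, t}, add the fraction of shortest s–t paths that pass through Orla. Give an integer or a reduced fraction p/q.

9

Pairs whose geodesics pass through Orla — Tara–Kai: 1; Tara–Tomas: 1; Sven–Kai: 1; Sven–Tomas: 1; Wiremu–Kai: 1; Wiremu–Tomas: 1; Kai–Simone: 1; Kai–Tomas: 1; Simone–Tomas: 1.
All other pairs contribute 0.
Summing the contributions gives betweenness(Orla) = 9.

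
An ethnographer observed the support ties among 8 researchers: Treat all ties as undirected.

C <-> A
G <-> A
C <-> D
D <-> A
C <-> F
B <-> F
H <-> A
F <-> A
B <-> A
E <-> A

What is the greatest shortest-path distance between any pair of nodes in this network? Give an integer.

Eccentricity of each node (its greatest distance to any other): A:1, B:2, C:2, D:2, E:2, F:2, G:2, H:2.
The maximum eccentricity is 2, realized for instance by the pair D–H via D – A – H. So the diameter is 2.

2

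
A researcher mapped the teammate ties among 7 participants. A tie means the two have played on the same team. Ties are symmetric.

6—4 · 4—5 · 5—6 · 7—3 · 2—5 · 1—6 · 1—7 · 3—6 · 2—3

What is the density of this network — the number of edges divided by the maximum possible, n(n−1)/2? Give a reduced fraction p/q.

3/7

There are 9 edges and 7 nodes, so the maximum possible is C(7,2) = 21.
Density = 9/21 = 3/7.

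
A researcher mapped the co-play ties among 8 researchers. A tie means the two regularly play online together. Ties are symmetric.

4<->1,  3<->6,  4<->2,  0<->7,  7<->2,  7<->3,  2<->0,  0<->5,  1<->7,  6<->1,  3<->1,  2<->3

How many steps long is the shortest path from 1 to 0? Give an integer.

2

One shortest route is 1 – 7 – 0, which uses 2 edges, and 1 and 0 are not directly tied, so nothing shorter exists. So d(1,0) = 2.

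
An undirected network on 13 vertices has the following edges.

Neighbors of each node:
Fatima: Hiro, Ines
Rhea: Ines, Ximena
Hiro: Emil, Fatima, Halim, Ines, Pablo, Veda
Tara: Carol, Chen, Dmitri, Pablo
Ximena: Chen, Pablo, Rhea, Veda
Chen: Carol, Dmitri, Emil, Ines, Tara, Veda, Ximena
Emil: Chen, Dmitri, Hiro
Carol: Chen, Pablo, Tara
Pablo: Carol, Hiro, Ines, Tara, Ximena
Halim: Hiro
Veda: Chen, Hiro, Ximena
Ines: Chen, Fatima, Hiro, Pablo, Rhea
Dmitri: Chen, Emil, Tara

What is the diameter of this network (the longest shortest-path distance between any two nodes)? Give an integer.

3

Eccentricity of each node (its greatest distance to any other): Carol:3, Chen:3, Dmitri:3, Emil:3, Fatima:3, Halim:3, Hiro:2, Ines:2, Pablo:2, Rhea:3, Tara:3, Veda:2, Ximena:3.
The maximum eccentricity is 3, realized for instance by the pair Emil–Rhea via Emil – Chen – Ximena – Rhea. So the diameter is 3.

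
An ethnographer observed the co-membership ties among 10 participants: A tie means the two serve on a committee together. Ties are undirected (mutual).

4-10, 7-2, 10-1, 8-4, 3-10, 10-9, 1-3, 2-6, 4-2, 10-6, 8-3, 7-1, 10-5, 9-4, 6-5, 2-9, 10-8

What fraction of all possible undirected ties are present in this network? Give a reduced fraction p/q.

There are 17 edges and 10 nodes, so the maximum possible is C(10,2) = 45.
Density = 17/45.

17/45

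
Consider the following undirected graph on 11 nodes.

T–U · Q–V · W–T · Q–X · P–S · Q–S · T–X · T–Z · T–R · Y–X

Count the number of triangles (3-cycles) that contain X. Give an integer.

0

X's neighbors are Q, T, and Y, but none of them are tied to each other, so no triangle contains X.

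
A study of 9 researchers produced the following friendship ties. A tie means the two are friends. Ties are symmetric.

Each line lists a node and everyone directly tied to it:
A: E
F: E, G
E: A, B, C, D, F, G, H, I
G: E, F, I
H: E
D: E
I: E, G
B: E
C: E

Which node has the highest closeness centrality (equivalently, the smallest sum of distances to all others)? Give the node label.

Farness (sum of distances to all others) for each node — A:15, B:15, C:15, D:15, E:8, F:14, G:13, H:15, I:14.
The smallest farness is 8, for E, so E has the highest closeness.

E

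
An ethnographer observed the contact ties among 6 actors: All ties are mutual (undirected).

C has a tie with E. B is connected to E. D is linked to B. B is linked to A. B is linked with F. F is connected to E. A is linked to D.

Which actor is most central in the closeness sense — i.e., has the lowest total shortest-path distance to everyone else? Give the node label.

B

Farness (sum of distances to all others) for each node — A:9, B:6, C:11, D:9, E:7, F:8.
The smallest farness is 6, for B, so B has the highest closeness.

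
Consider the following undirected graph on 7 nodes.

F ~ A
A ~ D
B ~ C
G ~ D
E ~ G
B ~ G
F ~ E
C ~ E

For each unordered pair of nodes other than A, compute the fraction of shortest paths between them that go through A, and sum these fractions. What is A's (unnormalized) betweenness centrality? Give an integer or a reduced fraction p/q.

1

Pairs whose geodesics pass through A — F–D: 1.
All other pairs contribute 0.
Summing the contributions gives betweenness(A) = 1.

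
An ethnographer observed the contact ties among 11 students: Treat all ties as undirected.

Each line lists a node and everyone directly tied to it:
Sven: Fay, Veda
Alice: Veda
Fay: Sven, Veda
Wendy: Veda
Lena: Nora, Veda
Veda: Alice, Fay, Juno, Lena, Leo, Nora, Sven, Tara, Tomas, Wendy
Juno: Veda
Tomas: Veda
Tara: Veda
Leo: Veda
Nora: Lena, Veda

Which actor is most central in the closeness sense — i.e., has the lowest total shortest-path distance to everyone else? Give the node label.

Farness (sum of distances to all others) for each node — Alice:19, Fay:18, Juno:19, Lena:18, Leo:19, Nora:18, Sven:18, Tara:19, Tomas:19, Veda:10, Wendy:19.
The smallest farness is 10, for Veda, so Veda has the highest closeness.

Veda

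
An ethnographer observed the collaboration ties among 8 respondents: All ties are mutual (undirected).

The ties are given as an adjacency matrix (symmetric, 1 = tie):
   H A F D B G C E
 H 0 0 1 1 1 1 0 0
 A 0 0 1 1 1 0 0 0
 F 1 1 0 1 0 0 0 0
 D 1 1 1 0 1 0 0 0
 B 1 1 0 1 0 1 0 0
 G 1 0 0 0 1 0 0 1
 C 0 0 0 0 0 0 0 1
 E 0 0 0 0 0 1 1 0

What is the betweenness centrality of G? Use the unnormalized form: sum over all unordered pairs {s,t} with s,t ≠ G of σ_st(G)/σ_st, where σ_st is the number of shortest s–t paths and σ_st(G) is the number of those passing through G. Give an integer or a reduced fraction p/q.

10

Pairs whose geodesics pass through G — H–C: 1; H–E: 1; A–C: 1; A–E: 1; F–C: 1; F–E: 1; D–C: 2/2; D–E: 2/2; B–C: 1; B–E: 1.
All other pairs contribute 0.
Summing the contributions gives betweenness(G) = 10.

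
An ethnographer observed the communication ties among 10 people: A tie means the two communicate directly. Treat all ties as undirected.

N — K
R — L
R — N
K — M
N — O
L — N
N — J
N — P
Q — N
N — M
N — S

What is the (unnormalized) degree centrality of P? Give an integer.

P is directly tied to N. That is 1 neighbor, so the degree of P is 1.

1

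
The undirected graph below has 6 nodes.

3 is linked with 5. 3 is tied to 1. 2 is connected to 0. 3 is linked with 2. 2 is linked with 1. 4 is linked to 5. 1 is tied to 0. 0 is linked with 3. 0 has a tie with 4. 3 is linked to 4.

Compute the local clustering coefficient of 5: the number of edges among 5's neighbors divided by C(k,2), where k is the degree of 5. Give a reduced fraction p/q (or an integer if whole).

1

5's neighbors: 3 and 4 (k = 2).
Possible neighbor pairs: C(2,2) = 1. Edges among them: 3–4 → e = 1.
Clustering(5) = 1/1.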